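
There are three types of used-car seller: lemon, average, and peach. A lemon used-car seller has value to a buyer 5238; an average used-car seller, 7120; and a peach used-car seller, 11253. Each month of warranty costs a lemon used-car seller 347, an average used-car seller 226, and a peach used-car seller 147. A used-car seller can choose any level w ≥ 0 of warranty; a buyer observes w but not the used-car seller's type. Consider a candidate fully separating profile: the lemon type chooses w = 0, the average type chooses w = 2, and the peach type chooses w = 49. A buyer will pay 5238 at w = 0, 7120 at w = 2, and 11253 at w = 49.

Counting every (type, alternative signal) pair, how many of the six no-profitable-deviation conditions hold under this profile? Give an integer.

Lemon (own payoff 5238): to w=2 gives 7120 − 347×2 = 6426 → profitable ✗; to w=49 gives 11253 − 347×49 = -5750 → no gain ✓.
Average (own payoff 7120 − 226×2 = 6668): to w=0 gives 5238 → no gain ✓; to w=49 gives 11253 − 226×49 = 179 → no gain ✓.
Peach (own payoff 11253 − 147×49 = 4050): to w=0 gives 5238 → profitable ✗; to w=2 gives 7120 − 147×2 = 6826 → profitable ✗.
3 of the 6 constraints hold; not an equilibrium.

3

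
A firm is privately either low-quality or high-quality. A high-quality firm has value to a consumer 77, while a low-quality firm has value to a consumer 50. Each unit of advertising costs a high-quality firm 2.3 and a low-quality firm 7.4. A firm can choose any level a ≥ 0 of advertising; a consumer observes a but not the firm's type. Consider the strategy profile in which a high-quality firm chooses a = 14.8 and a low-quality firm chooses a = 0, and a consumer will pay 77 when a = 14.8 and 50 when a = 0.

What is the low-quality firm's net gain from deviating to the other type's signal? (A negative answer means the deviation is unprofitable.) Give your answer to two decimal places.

Playing a = 0 the low-quality firm receives 50.
Deviating to a = 14.8 brings payment 77 at cost 7.4 × 14.8 = 109.52, netting -32.52.
Gain from deviating: -32.52 − 50 = -82.52.
The gain is negative, so the low-quality type's incentive-compatibility constraint is satisfied.

-82.52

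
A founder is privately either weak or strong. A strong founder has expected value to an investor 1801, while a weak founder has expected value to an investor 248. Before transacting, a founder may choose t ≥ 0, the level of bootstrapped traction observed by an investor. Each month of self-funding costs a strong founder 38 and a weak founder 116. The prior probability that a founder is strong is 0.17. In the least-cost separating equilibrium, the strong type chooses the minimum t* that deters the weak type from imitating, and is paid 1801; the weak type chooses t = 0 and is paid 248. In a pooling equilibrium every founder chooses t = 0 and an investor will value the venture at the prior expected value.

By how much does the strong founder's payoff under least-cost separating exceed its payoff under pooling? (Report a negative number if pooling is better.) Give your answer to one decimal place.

780.2

Least-cost separating signal: t* solves 248 = 1801 − 116·t*, so t* = (1801 − 248)/116 ≈ 13.3879.
Strong type's separating payoff: 1801 − 38 × t* = 1801 − 38 × (1801 − 248)/116 = 1801 − 59014/116 ≈ 1292.259.
Pooling payoff: 0.17 × 1801 + 0.83 × 248 = 512.01.
Difference: 1292.259 − 512.01 = 780.249, i.e. 780.2 to one decimal place.
The strong type prefers to separate.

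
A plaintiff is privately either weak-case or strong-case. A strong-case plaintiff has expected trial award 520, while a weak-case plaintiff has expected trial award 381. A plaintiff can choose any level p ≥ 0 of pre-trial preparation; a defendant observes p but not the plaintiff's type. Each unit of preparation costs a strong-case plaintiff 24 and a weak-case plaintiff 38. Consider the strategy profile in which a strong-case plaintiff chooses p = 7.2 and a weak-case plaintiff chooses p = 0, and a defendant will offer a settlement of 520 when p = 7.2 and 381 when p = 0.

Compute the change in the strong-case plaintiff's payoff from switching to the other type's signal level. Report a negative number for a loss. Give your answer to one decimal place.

33.8

Playing p = 7.2 the strong-case plaintiff receives 520 − 24 × 7.2 = 347.2.
Deviating to p = 0 yields 381 instead.
Gain from deviating: 381 − 347.2 = 33.8.
The gain is positive, so the strong-case type's incentive-compatibility constraint is violated — this profile is not a separating equilibrium.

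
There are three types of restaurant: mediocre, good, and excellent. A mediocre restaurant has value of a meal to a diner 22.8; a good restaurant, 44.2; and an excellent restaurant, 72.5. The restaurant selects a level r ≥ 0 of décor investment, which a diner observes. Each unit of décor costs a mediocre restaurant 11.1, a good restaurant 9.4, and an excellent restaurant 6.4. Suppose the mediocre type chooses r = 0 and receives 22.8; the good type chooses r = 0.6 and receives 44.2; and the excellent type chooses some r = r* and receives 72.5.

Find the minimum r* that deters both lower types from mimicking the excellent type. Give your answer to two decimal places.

Mediocre type (on-path payoff 22.8) won't mimic when 22.8 ≥ 72.5 − 11.1·r*, i.e. r* ≥ 4.48.
Good type (on-path payoff 44.2 − 9.4×0.6 = 38.56) won't mimic when 38.56 ≥ 72.5 − 9.4·r*, i.e. r* ≥ 3.61.
Both must hold, so r* = max(4.48, 3.61) = 4.48. The mediocre type's constraint binds.

4.48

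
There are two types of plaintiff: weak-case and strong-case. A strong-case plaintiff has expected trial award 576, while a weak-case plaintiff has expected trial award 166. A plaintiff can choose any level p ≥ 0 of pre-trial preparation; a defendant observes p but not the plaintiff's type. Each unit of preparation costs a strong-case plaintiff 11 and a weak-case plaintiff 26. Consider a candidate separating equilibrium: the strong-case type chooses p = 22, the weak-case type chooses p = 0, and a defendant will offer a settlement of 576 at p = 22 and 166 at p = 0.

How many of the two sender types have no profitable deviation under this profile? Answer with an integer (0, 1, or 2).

Weak-case type: stay at 0 → 166; mimic → 576 − 26 × 22 = 4. IC holds (166 ≥ 4).
Strong-case type: signal → 576 − 11 × 22 = 334; deviate to 0 → 166. IC holds (334 ≥ 166).
2 of 2 constraints hold, so this is a separating equilibrium.

2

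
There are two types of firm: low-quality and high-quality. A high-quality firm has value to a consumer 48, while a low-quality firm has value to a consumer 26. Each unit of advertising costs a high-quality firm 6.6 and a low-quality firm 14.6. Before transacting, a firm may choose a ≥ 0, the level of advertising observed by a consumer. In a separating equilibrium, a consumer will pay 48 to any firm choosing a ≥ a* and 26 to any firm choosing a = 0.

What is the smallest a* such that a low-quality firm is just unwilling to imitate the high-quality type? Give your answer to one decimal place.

1.5

A low-quality firm choosing a = 0 receives 26.
Imitating at a* instead would pay 48 at cost 14.6·a*, netting 48 − 14.6·a*.
Indifference: 26 = 48 − 14.6·a*, so a* = (48 − 26) / 14.6 ≈ 1.5.
At a* the low-quality type's incentive constraint just binds; the high-quality type strictly prefers a* since its per-unit cost is lower.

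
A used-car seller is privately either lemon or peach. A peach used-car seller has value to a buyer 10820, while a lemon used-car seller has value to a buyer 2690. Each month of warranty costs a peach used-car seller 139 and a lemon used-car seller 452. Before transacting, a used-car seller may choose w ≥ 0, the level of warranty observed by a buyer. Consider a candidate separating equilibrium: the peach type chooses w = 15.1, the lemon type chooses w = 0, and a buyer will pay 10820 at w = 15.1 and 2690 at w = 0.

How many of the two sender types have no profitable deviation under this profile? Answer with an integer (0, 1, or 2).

1

Lemon type: stay at 0 → 2690; mimic → 10820 − 452 × 15.1 = 3994.8. IC fails (2690 < 3994.8).
Peach type: signal → 10820 − 139 × 15.1 = 8721.1; deviate to 0 → 2690. IC holds (8721.1 ≥ 2690).
1 of 2 constraints hold, so this profile is not an equilibrium.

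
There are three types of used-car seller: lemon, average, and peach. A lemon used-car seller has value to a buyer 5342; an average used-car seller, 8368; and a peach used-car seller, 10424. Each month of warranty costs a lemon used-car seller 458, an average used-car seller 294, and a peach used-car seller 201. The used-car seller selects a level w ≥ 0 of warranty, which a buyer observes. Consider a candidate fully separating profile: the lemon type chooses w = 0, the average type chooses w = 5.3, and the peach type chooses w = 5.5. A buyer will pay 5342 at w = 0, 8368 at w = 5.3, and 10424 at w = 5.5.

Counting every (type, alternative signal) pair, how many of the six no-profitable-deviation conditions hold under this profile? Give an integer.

3

Peach (own payoff 10424 − 201×5.5 = 9318.5): to w=0 gives 5342 → no gain ✓; to w=5.3 gives 8368 − 201×5.3 = 7302.7 → no gain ✓.
Lemon (own payoff 5342): to w=5.3 gives 8368 − 458×5.3 = 5940.6 → profitable ✗; to w=5.5 gives 10424 − 458×5.5 = 7905 → profitable ✗.
Average (own payoff 8368 − 294×5.3 = 6809.8): to w=0 gives 5342 → no gain ✓; to w=5.5 gives 10424 − 294×5.5 = 8807 → profitable ✗.
3 of the 6 constraints hold; not an equilibrium.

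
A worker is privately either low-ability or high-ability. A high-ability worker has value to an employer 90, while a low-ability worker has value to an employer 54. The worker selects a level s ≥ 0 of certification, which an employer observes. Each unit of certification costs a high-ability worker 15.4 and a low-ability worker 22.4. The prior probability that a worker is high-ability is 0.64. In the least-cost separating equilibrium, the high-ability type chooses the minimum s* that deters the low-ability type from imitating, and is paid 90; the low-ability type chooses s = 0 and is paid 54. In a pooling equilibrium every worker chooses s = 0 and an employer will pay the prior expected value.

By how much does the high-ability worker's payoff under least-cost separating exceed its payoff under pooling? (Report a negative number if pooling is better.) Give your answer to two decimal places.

-11.79

Least-cost separating signal: s* solves 54 = 90 − 22.4·s*, so s* = (90 − 54)/22.4 ≈ 1.6071.
High-ability type's separating payoff: 90 − 15.4 × s* = 90 − 15.4 × (90 − 54)/22.4 = 90 − 554.4/22.4 = 65.25.
Pooling payoff: 0.64 × 90 + 0.36 × 54 = 77.04.
Difference: 65.25 − 77.04 = -11.79.
The high-ability type would prefer the pooling outcome.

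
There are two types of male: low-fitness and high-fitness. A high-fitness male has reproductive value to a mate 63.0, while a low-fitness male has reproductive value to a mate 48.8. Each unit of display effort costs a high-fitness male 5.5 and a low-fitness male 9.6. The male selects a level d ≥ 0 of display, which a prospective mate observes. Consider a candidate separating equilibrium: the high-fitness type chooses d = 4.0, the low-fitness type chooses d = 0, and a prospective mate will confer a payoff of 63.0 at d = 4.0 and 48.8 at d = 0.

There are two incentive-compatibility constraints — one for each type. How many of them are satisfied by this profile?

1

Low-fitness type: stay at 0 → 48.8; mimic → 63.0 − 9.6 × 4.0 = 24.6. IC holds (48.8 ≥ 24.6).
High-fitness type: signal → 63.0 − 5.5 × 4.0 = 41; deviate to 0 → 48.8. IC fails (41 < 48.8).
1 of 2 constraints hold, so this profile is not an equilibrium.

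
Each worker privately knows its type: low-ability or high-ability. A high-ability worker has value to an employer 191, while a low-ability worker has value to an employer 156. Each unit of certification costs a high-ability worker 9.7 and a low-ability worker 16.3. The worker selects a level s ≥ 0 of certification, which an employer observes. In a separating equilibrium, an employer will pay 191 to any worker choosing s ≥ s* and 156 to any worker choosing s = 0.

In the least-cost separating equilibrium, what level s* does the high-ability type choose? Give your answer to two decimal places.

2.15

A low-ability worker choosing s = 0 receives 156.
Imitating at s* instead would pay 191 at cost 16.3·s*, netting 191 − 16.3·s*.
Indifference: 156 = 191 − 16.3·s*, so s* = (191 − 156) / 16.3 ≈ 2.15.
This is the low-ability type's binding incentive-compatibility constraint; any s ≥ 2.15 sustains separation on that side.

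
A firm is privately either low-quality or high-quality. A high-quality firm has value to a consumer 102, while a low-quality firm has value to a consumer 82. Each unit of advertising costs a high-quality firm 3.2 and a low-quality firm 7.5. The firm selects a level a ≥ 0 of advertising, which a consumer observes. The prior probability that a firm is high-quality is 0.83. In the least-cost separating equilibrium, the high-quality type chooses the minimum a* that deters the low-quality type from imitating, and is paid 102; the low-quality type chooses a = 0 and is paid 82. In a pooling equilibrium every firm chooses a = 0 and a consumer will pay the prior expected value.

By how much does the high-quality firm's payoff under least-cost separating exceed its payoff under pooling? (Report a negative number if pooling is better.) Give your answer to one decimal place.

-5.1

Least-cost separating signal: a* solves 82 = 102 − 7.5·a*, so a* = (102 − 82)/7.5 ≈ 2.6667.
High-quality type's separating payoff: 102 − 3.2 × a* = 102 − 3.2 × (102 − 82)/7.5 = 102 − 64/7.5 ≈ 93.467.
Pooling payoff: 0.83 × 102 + 0.17 × 82 = 98.6.
Difference: 93.467 − 98.6 = -5.133, i.e. -5.1 to one decimal place.
The high-quality type would prefer the pooling outcome.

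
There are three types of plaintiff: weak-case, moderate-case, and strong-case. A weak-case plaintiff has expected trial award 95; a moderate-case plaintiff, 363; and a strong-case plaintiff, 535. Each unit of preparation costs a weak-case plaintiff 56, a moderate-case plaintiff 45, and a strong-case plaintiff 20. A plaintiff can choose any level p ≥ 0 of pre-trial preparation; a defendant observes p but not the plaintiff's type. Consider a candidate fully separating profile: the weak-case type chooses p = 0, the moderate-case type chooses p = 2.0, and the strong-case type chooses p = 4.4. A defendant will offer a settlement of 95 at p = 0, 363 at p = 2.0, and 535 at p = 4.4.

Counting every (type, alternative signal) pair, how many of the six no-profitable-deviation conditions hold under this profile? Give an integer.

Strong-case (own payoff 535 − 20×4.4 = 447): to p=0 gives 95 → no gain ✓; to p=2.0 gives 363 − 20×2.0 = 323 → no gain ✓.
Weak-case (own payoff 95): to p=2.0 gives 363 − 56×2.0 = 251 → profitable ✗; to p=4.4 gives 535 − 56×4.4 = 288.6 → profitable ✗.
Moderate-case (own payoff 363 − 45×2.0 = 273): to p=0 gives 95 → no gain ✓; to p=4.4 gives 535 − 45×4.4 = 337 → profitable ✗.
3 of the 6 constraints hold; not an equilibrium.

3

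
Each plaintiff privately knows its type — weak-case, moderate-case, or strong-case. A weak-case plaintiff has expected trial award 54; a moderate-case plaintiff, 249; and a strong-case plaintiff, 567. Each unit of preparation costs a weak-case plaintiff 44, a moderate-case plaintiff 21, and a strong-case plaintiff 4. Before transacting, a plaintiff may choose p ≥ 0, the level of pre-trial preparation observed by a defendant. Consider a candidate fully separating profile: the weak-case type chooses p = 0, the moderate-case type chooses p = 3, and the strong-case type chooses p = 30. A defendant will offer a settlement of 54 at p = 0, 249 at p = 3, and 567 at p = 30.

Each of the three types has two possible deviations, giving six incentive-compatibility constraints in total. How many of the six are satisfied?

Weak-case (own payoff 54): to p=3 gives 249 − 44×3 = 117 → profitable ✗; to p=30 gives 567 − 44×30 = -753 → no gain ✓.
Strong-case (own payoff 567 − 4×30 = 447): to p=0 gives 54 → no gain ✓; to p=3 gives 249 − 4×3 = 237 → no gain ✓.
Moderate-case (own payoff 249 − 21×3 = 186): to p=0 gives 54 → no gain ✓; to p=30 gives 567 − 21×30 = -63 → no gain ✓.
5 of the 6 constraints hold; not an equilibrium.

5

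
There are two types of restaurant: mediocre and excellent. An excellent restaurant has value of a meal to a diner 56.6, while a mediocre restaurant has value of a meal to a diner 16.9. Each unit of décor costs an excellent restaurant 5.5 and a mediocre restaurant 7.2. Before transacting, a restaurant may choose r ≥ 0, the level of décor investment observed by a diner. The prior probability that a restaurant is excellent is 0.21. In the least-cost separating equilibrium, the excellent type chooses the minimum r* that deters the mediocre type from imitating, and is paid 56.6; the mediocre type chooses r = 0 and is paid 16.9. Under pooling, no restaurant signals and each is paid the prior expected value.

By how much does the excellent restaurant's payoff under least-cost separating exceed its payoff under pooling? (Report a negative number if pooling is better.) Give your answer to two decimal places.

1.04

Least-cost separating signal: r* solves 16.9 = 56.6 − 7.2·r*, so r* = (56.6 − 16.9)/7.2 ≈ 5.5139.
Excellent type's separating payoff: 56.6 − 5.5 × r* = 56.6 − 5.5 × (56.6 − 16.9)/7.2 = 56.6 − 218.35/7.2 ≈ 26.2736.
Pooling payoff: 0.21 × 56.6 + 0.79 × 16.9 = 25.237.
Difference: 26.2736 − 25.237 = 1.0366, i.e. 1.04 to two decimal places.
The excellent type prefers to separate.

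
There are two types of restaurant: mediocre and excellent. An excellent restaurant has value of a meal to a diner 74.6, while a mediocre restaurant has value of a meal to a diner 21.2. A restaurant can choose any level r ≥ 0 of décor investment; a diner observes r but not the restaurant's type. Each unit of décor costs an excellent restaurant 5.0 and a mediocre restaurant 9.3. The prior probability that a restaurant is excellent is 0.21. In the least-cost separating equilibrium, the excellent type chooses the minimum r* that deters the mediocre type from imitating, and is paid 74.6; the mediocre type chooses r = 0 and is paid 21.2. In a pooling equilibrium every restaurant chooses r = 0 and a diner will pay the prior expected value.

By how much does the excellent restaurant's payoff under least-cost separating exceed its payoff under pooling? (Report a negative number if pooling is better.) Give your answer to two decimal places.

13.48

Least-cost separating signal: r* solves 21.2 = 74.6 − 9.3·r*, so r* = (74.6 − 21.2)/9.3 ≈ 5.7419.
Excellent type's separating payoff: 74.6 − 5.0 × r* = 74.6 − 5.0 × (74.6 − 21.2)/9.3 = 74.6 − 267/9.3 ≈ 45.8903.
Pooling payoff: 0.21 × 74.6 + 0.79 × 21.2 = 32.414.
Difference: 45.8903 − 32.414 = 13.4763, i.e. 13.48 to two decimal places.
The excellent type prefers to separate.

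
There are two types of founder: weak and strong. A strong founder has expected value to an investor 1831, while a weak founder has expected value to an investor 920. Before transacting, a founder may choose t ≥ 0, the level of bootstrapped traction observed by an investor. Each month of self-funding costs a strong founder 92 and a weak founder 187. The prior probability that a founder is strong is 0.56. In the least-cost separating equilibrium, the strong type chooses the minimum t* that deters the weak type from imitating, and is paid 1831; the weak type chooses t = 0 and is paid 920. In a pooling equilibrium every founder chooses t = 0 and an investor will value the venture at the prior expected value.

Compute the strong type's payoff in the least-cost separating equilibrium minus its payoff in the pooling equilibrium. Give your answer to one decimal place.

-47.4

Least-cost separating signal: t* solves 920 = 1831 − 187·t*, so t* = (1831 − 920)/187 ≈ 4.8717.
Strong type's separating payoff: 1831 − 92 × t* = 1831 − 92 × (1831 − 920)/187 = 1831 − 83812/187 ≈ 1382.807.
Pooling payoff: 0.56 × 1831 + 0.44 × 920 = 1430.16.
Difference: 1382.807 − 1430.16 = -47.353, i.e. -47.4 to one decimal place.
The strong type would prefer the pooling outcome.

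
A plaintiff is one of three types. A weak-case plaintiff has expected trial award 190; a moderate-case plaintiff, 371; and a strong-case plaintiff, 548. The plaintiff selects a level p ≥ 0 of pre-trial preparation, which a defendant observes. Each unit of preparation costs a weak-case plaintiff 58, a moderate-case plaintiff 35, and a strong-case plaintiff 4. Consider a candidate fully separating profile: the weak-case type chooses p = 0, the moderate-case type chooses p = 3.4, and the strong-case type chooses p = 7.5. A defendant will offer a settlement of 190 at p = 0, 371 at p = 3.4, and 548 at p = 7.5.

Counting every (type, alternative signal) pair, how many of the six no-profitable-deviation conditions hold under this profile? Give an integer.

5

Moderate-case (own payoff 371 − 35×3.4 = 252): to p=0 gives 190 → no gain ✓; to p=7.5 gives 548 − 35×7.5 = 285.5 → profitable ✗.
Weak-case (own payoff 190): to p=3.4 gives 371 − 58×3.4 = 173.8 → no gain ✓; to p=7.5 gives 548 − 58×7.5 = 113 → no gain ✓.
Strong-case (own payoff 548 − 4×7.5 = 518): to p=0 gives 190 → no gain ✓; to p=3.4 gives 371 − 4×3.4 = 357.4 → no gain ✓.
5 of the 6 constraints hold; not an equilibrium.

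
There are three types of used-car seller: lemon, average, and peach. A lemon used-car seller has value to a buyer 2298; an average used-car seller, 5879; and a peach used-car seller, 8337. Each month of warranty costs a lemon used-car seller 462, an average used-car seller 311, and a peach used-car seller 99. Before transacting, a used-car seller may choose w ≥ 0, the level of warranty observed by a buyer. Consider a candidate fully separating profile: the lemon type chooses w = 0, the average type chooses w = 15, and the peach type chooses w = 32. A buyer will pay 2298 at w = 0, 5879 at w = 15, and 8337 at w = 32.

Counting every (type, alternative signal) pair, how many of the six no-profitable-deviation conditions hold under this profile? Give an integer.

5

Average (own payoff 5879 − 311×15 = 1214): to w=0 gives 2298 → profitable ✗; to w=32 gives 8337 − 311×32 = -1615 → no gain ✓.
Peach (own payoff 8337 − 99×32 = 5169): to w=0 gives 2298 → no gain ✓; to w=15 gives 5879 − 99×15 = 4394 → no gain ✓.
Lemon (own payoff 2298): to w=15 gives 5879 − 462×15 = -1051 → no gain ✓; to w=32 gives 8337 − 462×32 = -6447 → no gain ✓.
5 of the 6 constraints hold; not an equilibrium.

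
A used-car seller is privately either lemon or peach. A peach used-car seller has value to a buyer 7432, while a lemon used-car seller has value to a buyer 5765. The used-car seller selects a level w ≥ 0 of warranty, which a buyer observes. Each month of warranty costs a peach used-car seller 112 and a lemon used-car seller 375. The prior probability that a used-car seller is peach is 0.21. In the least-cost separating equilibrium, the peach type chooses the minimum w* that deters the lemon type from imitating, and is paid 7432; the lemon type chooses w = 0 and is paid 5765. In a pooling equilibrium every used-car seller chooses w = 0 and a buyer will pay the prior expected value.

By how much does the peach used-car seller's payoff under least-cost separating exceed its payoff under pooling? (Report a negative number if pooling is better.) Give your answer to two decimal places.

819.05

Least-cost separating signal: w* solves 5765 = 7432 − 375·w*, so w* = (7432 − 5765)/375 ≈ 4.4453.
Peach type's separating payoff: 7432 − 112 × w* = 7432 − 112 × (7432 − 5765)/375 = 7432 − 186704/375 ≈ 6934.1227.
Pooling payoff: 0.21 × 7432 + 0.79 × 5765 = 6115.07.
Difference: 6934.1227 − 6115.07 = 819.0527, i.e. 819.05 to two decimal places.
The peach type prefers to separate.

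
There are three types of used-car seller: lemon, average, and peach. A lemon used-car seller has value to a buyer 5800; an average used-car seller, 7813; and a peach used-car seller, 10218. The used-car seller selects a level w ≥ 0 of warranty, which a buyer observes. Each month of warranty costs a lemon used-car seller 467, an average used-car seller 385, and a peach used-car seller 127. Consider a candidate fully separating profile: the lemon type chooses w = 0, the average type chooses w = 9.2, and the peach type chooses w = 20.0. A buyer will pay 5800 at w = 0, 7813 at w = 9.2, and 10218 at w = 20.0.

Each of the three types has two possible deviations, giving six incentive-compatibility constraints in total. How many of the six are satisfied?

Lemon (own payoff 5800): to w=9.2 gives 7813 − 467×9.2 = 3516.6 → no gain ✓; to w=20.0 gives 10218 − 467×20.0 = 878 → no gain ✓.
Peach (own payoff 10218 − 127×20.0 = 7678): to w=0 gives 5800 → no gain ✓; to w=9.2 gives 7813 − 127×9.2 = 6644.6 → no gain ✓.
Average (own payoff 7813 − 385×9.2 = 4271): to w=0 gives 5800 → profitable ✗; to w=20.0 gives 10218 − 385×20.0 = 2518 → no gain ✓.
5 of the 6 constraints hold; not an equilibrium.

5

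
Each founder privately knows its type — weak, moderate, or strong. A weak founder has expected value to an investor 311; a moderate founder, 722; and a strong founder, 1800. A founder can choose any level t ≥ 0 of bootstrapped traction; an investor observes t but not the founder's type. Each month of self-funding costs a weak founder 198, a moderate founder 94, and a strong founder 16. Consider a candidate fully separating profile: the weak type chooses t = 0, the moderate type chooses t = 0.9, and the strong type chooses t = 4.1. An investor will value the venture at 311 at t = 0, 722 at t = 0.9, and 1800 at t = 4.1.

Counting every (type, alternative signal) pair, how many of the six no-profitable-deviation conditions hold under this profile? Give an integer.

3

Weak (own payoff 311): to t=0.9 gives 722 − 198×0.9 = 543.8 → profitable ✗; to t=4.1 gives 1800 − 198×4.1 = 988.2 → profitable ✗.
Moderate (own payoff 722 − 94×0.9 = 637.4): to t=0 gives 311 → no gain ✓; to t=4.1 gives 1800 − 94×4.1 = 1414.6 → profitable ✗.
Strong (own payoff 1800 − 16×4.1 = 1734.4): to t=0 gives 311 → no gain ✓; to t=0.9 gives 722 − 16×0.9 = 707.6 → no gain ✓.
3 of the 6 constraints hold; not an equilibrium.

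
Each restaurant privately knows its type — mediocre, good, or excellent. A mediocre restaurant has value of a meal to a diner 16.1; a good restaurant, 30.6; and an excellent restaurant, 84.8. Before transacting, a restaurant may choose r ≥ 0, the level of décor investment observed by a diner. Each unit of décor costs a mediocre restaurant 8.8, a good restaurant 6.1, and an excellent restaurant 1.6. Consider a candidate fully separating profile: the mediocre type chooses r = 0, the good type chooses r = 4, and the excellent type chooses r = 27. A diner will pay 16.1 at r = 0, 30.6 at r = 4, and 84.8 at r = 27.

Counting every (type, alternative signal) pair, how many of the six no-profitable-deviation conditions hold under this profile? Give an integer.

Mediocre (own payoff 16.1): to r=4 gives 30.6 − 8.8×4 = -4.6 → no gain ✓; to r=27 gives 84.8 − 8.8×27 = -152.8 → no gain ✓.
Good (own payoff 30.6 − 6.1×4 = 6.2): to r=0 gives 16.1 → profitable ✗; to r=27 gives 84.8 − 6.1×27 = -79.9 → no gain ✓.
Excellent (own payoff 84.8 − 1.6×27 = 41.6): to r=0 gives 16.1 → no gain ✓; to r=4 gives 30.6 − 1.6×4 = 24.2 → no gain ✓.
5 of the 6 constraints hold; not an equilibrium.

5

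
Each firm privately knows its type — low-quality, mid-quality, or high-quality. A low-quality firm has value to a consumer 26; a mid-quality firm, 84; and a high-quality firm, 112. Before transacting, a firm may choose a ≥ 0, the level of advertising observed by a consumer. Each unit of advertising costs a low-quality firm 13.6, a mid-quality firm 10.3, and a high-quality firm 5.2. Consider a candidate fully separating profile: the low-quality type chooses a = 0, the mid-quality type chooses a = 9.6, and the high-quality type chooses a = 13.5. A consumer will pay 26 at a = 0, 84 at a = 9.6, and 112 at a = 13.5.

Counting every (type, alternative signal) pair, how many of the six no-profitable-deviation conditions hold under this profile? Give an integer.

5

Mid-quality (own payoff 84 − 10.3×9.6 = -14.88): to a=0 gives 26 → profitable ✗; to a=13.5 gives 112 − 10.3×13.5 = -27.05 → no gain ✓.
High-quality (own payoff 112 − 5.2×13.5 = 41.8): to a=0 gives 26 → no gain ✓; to a=9.6 gives 84 − 5.2×9.6 = 34.08 → no gain ✓.
Low-quality (own payoff 26): to a=9.6 gives 84 − 13.6×9.6 = -46.56 → no gain ✓; to a=13.5 gives 112 − 13.6×13.5 = -71.6 → no gain ✓.
5 of the 6 constraints hold; not an equilibrium.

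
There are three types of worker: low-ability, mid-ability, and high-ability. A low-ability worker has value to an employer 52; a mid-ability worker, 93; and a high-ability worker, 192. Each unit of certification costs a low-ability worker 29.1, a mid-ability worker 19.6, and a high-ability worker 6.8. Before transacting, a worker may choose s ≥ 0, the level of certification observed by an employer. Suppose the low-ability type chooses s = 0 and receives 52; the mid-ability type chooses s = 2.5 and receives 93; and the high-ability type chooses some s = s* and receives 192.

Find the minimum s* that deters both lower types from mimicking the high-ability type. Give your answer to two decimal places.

7.55

Mid-ability type (on-path payoff 93 − 19.6×2.5 = 44) won't mimic when 44 ≥ 192 − 19.6·s*, i.e. s* ≥ 7.55.
Low-ability type (on-path payoff 52) won't mimic when 52 ≥ 192 − 29.1·s*, i.e. s* ≥ 4.81.
Both must hold, so s* = max(4.81, 7.55) = 7.55. The mid-ability type's constraint binds.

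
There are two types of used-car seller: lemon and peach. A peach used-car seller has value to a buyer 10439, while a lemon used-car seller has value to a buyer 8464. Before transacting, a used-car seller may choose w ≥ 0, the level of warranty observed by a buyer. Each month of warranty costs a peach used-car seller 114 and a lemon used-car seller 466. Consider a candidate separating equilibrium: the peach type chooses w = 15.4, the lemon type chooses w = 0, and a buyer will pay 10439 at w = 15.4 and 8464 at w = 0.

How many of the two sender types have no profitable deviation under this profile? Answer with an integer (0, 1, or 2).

2

Peach type: signal → 10439 − 114 × 15.4 = 8683.4; deviate to 0 → 8464. IC holds (8683.4 ≥ 8464).
Lemon type: stay at 0 → 8464; mimic → 10439 − 466 × 15.4 = 3262.6. IC holds (8464 ≥ 3262.6).
2 of 2 constraints hold, so this is a separating equilibrium.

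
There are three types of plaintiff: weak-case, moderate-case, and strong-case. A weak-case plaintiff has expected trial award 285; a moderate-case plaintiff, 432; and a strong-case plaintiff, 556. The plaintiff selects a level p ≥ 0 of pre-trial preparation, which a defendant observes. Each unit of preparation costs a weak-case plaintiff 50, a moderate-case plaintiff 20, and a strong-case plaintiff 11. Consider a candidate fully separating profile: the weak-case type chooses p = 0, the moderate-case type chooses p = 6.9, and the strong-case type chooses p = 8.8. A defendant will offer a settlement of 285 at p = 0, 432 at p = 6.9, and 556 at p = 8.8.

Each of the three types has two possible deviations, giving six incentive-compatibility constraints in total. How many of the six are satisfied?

5

Weak-case (own payoff 285): to p=6.9 gives 432 − 50×6.9 = 87 → no gain ✓; to p=8.8 gives 556 − 50×8.8 = 116 → no gain ✓.
Strong-case (own payoff 556 − 11×8.8 = 459.2): to p=0 gives 285 → no gain ✓; to p=6.9 gives 432 − 11×6.9 = 356.1 → no gain ✓.
Moderate-case (own payoff 432 − 20×6.9 = 294): to p=0 gives 285 → no gain ✓; to p=8.8 gives 556 − 20×8.8 = 380 → profitable ✗.
5 of the 6 constraints hold; not an equilibrium.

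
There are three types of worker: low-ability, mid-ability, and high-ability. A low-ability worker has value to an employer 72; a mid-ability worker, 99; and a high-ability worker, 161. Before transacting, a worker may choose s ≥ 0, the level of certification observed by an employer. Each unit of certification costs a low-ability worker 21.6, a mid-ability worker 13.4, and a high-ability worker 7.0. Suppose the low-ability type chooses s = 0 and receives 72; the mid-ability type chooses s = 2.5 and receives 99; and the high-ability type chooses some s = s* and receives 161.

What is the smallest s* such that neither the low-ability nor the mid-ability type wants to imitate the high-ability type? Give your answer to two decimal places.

Low-ability type (on-path payoff 72) won't mimic when 72 ≥ 161 − 21.6·s*, i.e. s* ≥ 4.12.
Mid-ability type (on-path payoff 99 − 13.4×2.5 = 65.5) won't mimic when 65.5 ≥ 161 − 13.4·s*, i.e. s* ≥ 7.13.
Both must hold, so s* = max(4.12, 7.13) = 7.13. The mid-ability type's constraint binds.

7.13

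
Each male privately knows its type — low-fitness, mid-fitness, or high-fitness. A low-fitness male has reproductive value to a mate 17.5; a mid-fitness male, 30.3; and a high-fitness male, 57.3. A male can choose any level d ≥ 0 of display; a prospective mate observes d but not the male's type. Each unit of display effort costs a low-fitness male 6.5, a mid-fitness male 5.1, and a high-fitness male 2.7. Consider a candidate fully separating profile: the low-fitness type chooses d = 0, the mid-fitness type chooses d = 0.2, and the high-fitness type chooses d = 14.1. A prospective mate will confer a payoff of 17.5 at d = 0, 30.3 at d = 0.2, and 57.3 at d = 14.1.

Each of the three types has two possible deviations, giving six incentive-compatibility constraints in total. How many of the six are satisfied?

4

Low-fitness (own payoff 17.5): to d=0.2 gives 30.3 − 6.5×0.2 = 29 → profitable ✗; to d=14.1 gives 57.3 − 6.5×14.1 = -34.35 → no gain ✓.
High-fitness (own payoff 57.3 − 2.7×14.1 = 19.23): to d=0 gives 17.5 → no gain ✓; to d=0.2 gives 30.3 − 2.7×0.2 = 29.76 → profitable ✗.
Mid-fitness (own payoff 30.3 − 5.1×0.2 = 29.28): to d=0 gives 17.5 → no gain ✓; to d=14.1 gives 57.3 − 5.1×14.1 = -14.61 → no gain ✓.
4 of the 6 constraints hold; not an equilibrium.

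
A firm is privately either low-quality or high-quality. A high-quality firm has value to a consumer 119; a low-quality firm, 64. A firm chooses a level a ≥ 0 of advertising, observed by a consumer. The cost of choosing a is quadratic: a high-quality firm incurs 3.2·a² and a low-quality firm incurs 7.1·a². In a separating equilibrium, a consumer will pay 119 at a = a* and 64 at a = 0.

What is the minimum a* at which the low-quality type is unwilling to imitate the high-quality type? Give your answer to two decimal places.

The low-quality type at a = 0 receives 64; imitating at a* yields 119 − 7.1·a*².
Indifference: 64 = 119 − 7.1·a*², so a*² = (119 − 64) / 7.1 ≈ 7.7465.
a* = √7.7465 ≈ 2.78.

2.78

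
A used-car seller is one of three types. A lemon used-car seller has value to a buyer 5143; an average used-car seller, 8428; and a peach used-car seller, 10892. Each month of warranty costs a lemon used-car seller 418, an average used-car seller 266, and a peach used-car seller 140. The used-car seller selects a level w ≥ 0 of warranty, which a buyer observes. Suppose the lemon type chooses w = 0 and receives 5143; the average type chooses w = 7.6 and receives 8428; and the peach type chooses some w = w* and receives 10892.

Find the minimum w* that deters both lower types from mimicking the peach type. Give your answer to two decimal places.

16.86

Average type (on-path payoff 8428 − 266×7.6 = 6406.4) won't mimic when 6406.4 ≥ 10892 − 266·w*, i.e. w* ≥ 16.86.
Lemon type (on-path payoff 5143) won't mimic when 5143 ≥ 10892 − 418·w*, i.e. w* ≥ 13.75.
Both must hold, so w* = max(13.75, 16.86) = 16.86. The average type's constraint binds.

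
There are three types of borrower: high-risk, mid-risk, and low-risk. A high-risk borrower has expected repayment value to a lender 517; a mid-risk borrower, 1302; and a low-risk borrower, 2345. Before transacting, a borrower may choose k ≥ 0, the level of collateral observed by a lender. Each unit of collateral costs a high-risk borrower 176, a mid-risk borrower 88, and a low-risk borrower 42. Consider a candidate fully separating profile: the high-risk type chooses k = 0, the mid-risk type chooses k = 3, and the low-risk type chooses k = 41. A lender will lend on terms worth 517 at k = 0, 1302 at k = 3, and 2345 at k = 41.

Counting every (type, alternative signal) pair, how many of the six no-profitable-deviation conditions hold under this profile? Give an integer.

4

Low-risk (own payoff 2345 − 42×41 = 623): to k=0 gives 517 → no gain ✓; to k=3 gives 1302 − 42×3 = 1176 → profitable ✗.
Mid-risk (own payoff 1302 − 88×3 = 1038): to k=0 gives 517 → no gain ✓; to k=41 gives 2345 − 88×41 = -1263 → no gain ✓.
High-risk (own payoff 517): to k=3 gives 1302 − 176×3 = 774 → profitable ✗; to k=41 gives 2345 − 176×41 = -4871 → no gain ✓.
4 of the 6 constraints hold; not an equilibrium.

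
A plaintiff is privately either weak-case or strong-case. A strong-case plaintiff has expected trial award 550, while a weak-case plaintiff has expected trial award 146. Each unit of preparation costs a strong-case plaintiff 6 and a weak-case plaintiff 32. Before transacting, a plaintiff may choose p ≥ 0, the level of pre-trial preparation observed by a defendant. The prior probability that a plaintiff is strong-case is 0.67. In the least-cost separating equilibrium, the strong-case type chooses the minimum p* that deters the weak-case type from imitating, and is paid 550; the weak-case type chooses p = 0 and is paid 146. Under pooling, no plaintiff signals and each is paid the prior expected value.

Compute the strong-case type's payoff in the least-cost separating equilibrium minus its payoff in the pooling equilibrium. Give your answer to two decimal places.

Least-cost separating signal: p* solves 146 = 550 − 32·p*, so p* = (550 − 146)/32 = 12.625.
Strong-case type's separating payoff: 550 − 6 × p* = 550 − 6 × (550 − 146)/32 = 550 − 2424/32 = 474.25.
Pooling payoff: 0.67 × 550 + 0.33 × 146 = 416.68.
Difference: 474.25 − 416.68 = 57.57.
The strong-case type prefers to separate.

57.57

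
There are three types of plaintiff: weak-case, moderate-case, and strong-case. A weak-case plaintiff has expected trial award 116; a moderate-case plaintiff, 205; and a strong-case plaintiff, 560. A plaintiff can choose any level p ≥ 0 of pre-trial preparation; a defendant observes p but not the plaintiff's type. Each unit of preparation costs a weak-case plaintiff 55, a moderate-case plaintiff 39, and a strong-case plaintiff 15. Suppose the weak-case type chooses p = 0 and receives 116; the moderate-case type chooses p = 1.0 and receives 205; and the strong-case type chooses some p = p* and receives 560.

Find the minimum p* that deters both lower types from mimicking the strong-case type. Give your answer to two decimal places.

10.10

Moderate-case type (on-path payoff 205 − 39×1.0 = 166) won't mimic when 166 ≥ 560 − 39·p*, i.e. p* ≥ 10.10.
Weak-case type (on-path payoff 116) won't mimic when 116 ≥ 560 − 55·p*, i.e. p* ≥ 8.07.
Both must hold, so p* = max(8.07, 10.10) = 10.10. The moderate-case type's constraint binds.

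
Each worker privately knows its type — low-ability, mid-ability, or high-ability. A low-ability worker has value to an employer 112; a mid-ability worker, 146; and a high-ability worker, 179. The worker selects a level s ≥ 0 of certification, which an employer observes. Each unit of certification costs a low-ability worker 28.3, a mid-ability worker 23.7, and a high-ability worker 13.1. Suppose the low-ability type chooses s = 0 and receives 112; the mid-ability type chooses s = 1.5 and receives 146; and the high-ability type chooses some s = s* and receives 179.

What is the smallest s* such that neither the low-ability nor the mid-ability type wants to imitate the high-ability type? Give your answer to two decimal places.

2.89

Low-ability type (on-path payoff 112) won't mimic when 112 ≥ 179 − 28.3·s*, i.e. s* ≥ 2.37.
Mid-ability type (on-path payoff 146 − 23.7×1.5 = 110.45) won't mimic when 110.45 ≥ 179 − 23.7·s*, i.e. s* ≥ 2.89.
Both must hold, so s* = max(2.37, 2.89) = 2.89. The mid-ability type's constraint binds.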